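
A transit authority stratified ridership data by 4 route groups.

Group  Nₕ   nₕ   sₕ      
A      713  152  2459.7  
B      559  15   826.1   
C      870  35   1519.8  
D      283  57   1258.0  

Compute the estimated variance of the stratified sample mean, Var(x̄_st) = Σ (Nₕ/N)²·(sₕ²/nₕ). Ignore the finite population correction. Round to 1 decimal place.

N = 2425. Term for each stratum: Wₕ²sₕ²/nₕ.
Var(x̄_st) = 3440.9334 + 2417.5425 + 8494.1486 + 378.1254 = 14730.7499 → 14730.7.

14730.7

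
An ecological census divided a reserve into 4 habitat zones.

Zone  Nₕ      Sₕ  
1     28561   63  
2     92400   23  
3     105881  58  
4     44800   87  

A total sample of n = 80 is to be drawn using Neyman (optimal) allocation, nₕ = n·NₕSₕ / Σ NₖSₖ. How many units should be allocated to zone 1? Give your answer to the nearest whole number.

1: NₕSₕ = 28561·63 = 1799343
2: NₕSₕ = 92400·23 = 2125200
3: NₕSₕ = 105881·58 = 6141098
4: NₕSₕ = 44800·87 = 3897600
Σ NₕSₕ = 13963241.
n_1 = 80·1799343/13963241 = 10.309... → 10.

10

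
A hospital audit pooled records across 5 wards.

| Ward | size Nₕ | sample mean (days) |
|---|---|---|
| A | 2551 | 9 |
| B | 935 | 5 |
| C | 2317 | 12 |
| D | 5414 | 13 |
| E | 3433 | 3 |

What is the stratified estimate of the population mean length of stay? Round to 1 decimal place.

9.3

x̄_st = (Σ Nₕx̄ₕ) / (Σ Nₕ) = (2551·9 + 935·5 + 2317·12 + 5414·13 + 3433·3) / 14650
= 136119 / 14650 = 9.291... → 9.3.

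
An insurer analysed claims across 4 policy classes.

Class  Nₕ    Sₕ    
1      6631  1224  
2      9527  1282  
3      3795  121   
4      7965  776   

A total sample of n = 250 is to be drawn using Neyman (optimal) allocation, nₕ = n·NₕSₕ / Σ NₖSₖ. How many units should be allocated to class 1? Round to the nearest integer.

75

1: NₕSₕ = 6631·1224 = 8116344
2: NₕSₕ = 9527·1282 = 12213614
3: NₕSₕ = 3795·121 = 459195
4: NₕSₕ = 7965·776 = 6180840
Σ NₕSₕ = 26969993.
n_1 = 250·8116344/26969993 = 75.235... → 75.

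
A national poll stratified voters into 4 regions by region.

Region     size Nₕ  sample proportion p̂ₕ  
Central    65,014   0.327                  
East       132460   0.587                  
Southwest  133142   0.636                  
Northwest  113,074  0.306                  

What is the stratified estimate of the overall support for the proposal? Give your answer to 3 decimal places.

0.492

Wₕ = Nₕ/N with N = 443690: 0.1465, 0.2985, 0.3001, 0.2548.
p̂_st = 0.1465·0.327 + 0.2985·0.587 + 0.3001·0.636 + 0.2548·0.306 ≈ 0.49199... → 0.492.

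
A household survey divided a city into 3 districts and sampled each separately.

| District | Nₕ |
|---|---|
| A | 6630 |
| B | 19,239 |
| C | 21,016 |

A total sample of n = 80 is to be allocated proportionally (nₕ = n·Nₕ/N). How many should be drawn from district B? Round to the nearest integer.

N = 6630 + 19239 + 21016 = 46885.
n_B = 80·19239/46885 = 32.828... → 33.

33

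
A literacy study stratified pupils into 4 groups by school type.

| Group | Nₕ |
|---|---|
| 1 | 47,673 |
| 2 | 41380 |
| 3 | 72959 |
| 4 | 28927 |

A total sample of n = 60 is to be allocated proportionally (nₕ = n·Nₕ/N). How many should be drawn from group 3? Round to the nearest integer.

Share of group 3 = 72959/190939 = 0.38211.
Allocate 60 × 0.38211 = 22.926... → 23.

23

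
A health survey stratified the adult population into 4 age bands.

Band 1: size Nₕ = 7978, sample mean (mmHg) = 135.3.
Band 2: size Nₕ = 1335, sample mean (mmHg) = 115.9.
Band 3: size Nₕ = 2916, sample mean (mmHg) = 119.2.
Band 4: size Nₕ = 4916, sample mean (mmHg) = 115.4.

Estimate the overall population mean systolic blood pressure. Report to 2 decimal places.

125.35

N = 7978 + 1335 + 2916 + 4916 = 17145.
Overall mean = Σ (Nₕ/N)·x̄ₕ — weight by population share, not a simple average.
Σ Nₕx̄ₕ = 7978·135.3 + 1335·115.9 + 2916·119.2 + 4916·115.4 = 1079423.4 + 154726.5 + 347587.2 + 567306.4 = 2149043.5.
Divide by N: 2149043.5 / 17145 = 125.3452... → 125.35.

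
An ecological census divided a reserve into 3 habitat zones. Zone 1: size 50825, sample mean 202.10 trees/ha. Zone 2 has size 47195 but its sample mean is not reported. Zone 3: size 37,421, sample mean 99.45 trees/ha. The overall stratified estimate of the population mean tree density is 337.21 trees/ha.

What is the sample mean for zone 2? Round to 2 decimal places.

671.23

Σ Nₕx̄ₕ = N·μ, so 47195·x̄_2 = 135441·337.21 − (50825·202.10 + 37421·99.45).
= 45672059.61 − 13993250.95 = 31678808.66.
x̄_2 = 31678808.66 / 47195 = 671.2323... → 671.23.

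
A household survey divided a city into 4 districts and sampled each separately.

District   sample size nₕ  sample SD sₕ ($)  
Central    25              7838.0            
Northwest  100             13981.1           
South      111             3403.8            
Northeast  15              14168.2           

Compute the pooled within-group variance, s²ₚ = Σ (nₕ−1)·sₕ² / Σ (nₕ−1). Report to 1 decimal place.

100853606.8

Central: (25−1)·7838.0² = 24·61434244 = 1474421856
Northwest: (100−1)·13981.1² = 99·195471157.21 = 19351644563.79
South: (111−1)·3403.8² = 110·11585854.44 = 1274443988.4
Northeast: (15−1)·14168.2² = 14·200737891.24 = 2810330477.36
Numerator = 24910840885.55; denominator = Σ(nₕ−1) = 247.
s²ₚ = 24910840885.55/247 = 100853606.824... → 100853606.8.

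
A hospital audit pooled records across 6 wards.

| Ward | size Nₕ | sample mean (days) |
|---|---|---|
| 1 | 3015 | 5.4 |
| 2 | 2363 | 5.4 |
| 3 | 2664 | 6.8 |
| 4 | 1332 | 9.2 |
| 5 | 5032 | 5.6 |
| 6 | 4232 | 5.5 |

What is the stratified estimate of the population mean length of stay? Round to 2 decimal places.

N = 18638; weights Wₕ = Nₕ/N = (0.1618, 0.1268, 0.1429, 0.0715, 0.2700, 0.2271).
x̄_st = Σ Wₕ·x̄ₕ = 0.1618·5.4 + 0.1268·5.4 + 0.1429·6.8 + 0.0715·9.2 + 0.2700·5.6 + 0.2271·5.5 ≈ 5.9484...
→ 5.95.

5.95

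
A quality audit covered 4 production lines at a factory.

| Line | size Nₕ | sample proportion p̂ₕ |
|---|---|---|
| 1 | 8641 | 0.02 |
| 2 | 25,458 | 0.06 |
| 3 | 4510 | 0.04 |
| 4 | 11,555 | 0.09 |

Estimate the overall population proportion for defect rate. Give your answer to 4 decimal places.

0.0582

Wₕ = Nₕ/N with N = 50164: 0.1723, 0.5075, 0.0899, 0.2303.
p̂_st = 0.1723·0.02 + 0.5075·0.06 + 0.0899·0.04 + 0.2303·0.09 ≈ 0.058222... → 0.0582.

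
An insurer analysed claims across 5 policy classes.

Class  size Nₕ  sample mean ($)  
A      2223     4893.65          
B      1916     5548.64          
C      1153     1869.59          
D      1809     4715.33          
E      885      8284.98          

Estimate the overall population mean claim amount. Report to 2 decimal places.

4949.62

x̄_st = (Σ Nₕx̄ₕ) / (Σ Nₕ) = (2223·4893.65 + 1916·5548.64 + 1153·1869.59 + 1809·4715.33 + 885·8284.98) / 7986
= 39527654.73 / 7986 = 4949.6187... → 4949.62.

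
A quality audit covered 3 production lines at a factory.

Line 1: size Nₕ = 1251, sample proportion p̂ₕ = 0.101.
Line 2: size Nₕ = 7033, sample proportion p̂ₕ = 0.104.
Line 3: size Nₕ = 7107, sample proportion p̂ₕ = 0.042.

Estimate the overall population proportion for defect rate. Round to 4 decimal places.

Wₕ = Nₕ/N with N = 15391: 0.0813, 0.4570, 0.4618.
p̂_st = 0.0813·0.101 + 0.4570·0.104 + 0.4618·0.042 ≈ 0.075127... → 0.0751.

0.0751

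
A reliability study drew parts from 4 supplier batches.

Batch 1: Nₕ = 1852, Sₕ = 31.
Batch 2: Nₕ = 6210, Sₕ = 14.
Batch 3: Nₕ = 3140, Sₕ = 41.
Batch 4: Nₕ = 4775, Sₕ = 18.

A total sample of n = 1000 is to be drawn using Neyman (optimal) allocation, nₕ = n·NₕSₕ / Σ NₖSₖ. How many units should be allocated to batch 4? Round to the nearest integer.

1: NₕSₕ = 1852·31 = 57412
2: NₕSₕ = 6210·14 = 86940
3: NₕSₕ = 3140·41 = 128740
4: NₕSₕ = 4775·18 = 85950
Σ NₕSₕ = 359042.
n_4 = 1000·85950/359042 = 239.387... → 239.

239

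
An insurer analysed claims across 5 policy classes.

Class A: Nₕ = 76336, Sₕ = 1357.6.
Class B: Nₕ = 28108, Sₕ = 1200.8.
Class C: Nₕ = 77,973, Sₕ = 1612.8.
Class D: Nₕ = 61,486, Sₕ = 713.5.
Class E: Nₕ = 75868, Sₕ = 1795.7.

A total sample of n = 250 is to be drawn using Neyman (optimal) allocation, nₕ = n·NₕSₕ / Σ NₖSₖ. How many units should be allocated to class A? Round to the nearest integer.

Σ NₕSₕ = 76336·1357.6 + 28108·1200.8 + 77973·1612.8 + 61486·713.5 + 75868·1795.7 = 443247123.
Share for A: 103633753.6/443247123 = 0.23381.
n_A = 250 × 0.23381 = 58.451... → 58.

58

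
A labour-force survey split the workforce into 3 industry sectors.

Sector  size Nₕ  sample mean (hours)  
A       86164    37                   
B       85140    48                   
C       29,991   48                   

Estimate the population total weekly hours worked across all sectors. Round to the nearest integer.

8714356

Estimate total by summing Nₕ·x̄ₕ over strata.
86164·37 + 85140·48 + 29991·48 = 3188068 + 4086720 + 1439568 = 8714356.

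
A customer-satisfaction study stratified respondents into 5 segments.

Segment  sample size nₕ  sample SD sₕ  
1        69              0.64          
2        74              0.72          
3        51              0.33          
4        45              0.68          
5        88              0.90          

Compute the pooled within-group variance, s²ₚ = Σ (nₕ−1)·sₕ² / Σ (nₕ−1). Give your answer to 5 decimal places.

Degrees of freedom: 68 + 73 + 50 + 44 + 87 = 322.
Σ(nₕ−1)sₕ² = 68·0.4096 + 73·0.5184 + 50·0.1089 + 44·0.4624 + 87·0.81 = 161.9566.
s²ₚ = 161.9566 / 322 = 0.5029708... → 0.50297.

0.50297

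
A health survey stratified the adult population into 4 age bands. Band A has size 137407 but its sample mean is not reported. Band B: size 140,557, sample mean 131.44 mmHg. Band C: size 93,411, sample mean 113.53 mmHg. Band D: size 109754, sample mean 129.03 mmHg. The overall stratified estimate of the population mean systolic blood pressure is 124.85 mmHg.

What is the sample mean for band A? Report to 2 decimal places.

Σ Nₕx̄ₕ = N·μ, so 137407·x̄_A = 481129·124.85 − (140557·131.44 + 93411·113.53 + 109754·129.03).
= 60068955.65 − 43241321.53 = 16827634.12.
x̄_A = 16827634.12 / 137407 = 122.4656... → 122.47.

122.47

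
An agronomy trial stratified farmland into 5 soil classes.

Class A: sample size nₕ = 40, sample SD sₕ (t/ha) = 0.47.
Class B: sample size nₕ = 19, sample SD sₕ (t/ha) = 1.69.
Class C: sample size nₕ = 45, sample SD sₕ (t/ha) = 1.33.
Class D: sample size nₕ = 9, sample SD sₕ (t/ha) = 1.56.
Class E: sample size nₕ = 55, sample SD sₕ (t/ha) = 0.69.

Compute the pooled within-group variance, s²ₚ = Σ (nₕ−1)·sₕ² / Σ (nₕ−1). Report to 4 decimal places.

Degrees of freedom: 39 + 18 + 44 + 8 + 54 = 163.
Σ(nₕ−1)sₕ² = 39·0.2209 + 18·2.8561 + 44·1.7689 + 8·2.4336 + 54·0.4761 = 183.0347.
s²ₚ = 183.0347 / 163 = 1.122912... → 1.1229.

1.1229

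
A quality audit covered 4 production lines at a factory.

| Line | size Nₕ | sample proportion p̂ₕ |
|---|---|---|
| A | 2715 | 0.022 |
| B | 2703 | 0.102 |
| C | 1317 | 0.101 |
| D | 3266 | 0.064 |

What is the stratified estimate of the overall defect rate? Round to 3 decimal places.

0.068

N = 2715 + 2703 + 1317 + 3266 = 10001.
Overall proportion = Σ (Nₕ/N)·p̂ₕ.
Σ Nₕp̂ₕ = 59.73 + 275.706 + 133.017 + 209.024 = 677.477.
677.477 / 10001 = 0.06774... → 0.068.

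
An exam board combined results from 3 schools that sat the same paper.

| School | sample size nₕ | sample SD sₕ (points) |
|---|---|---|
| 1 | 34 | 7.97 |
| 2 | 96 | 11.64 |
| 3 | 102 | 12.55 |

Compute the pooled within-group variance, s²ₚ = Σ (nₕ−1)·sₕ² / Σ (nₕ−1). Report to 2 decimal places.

Degrees of freedom: 33 + 95 + 101 = 229.
Σ(nₕ−1)sₕ² = 33·63.5209 + 95·135.4896 + 101·157.5025 = 30875.4542.
s²ₚ = 30875.4542 / 229 = 134.8273... → 134.83.

134.83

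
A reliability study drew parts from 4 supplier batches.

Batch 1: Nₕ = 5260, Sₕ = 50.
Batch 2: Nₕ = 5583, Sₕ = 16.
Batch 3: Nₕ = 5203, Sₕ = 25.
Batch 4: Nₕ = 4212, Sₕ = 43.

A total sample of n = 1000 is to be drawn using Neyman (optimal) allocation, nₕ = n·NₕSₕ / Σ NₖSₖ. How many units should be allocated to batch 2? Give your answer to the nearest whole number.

Σ NₕSₕ = 5260·50 + 5583·16 + 5203·25 + 4212·43 = 663519.
Share for 2: 89328/663519 = 0.13463.
n_2 = 1000 × 0.13463 = 134.628... → 135.

135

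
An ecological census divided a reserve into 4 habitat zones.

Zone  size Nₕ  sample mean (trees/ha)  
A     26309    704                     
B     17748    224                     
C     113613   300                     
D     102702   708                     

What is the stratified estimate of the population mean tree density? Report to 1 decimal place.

N = 260372; weights Wₕ = Nₕ/N = (0.1010, 0.0682, 0.4363, 0.3944).
x̄_st = Σ Wₕ·x̄ₕ = 0.1010·704 + 0.0682·224 + 0.4363·300 + 0.3944·708 ≈ 496.574...
→ 496.6.

496.6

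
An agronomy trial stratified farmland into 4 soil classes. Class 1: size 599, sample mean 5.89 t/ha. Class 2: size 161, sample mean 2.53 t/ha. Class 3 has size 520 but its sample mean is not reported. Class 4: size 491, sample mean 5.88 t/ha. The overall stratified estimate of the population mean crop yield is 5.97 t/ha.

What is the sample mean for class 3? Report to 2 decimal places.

Σ Nₕx̄ₕ = N·μ, so 520·x̄_3 = 1771·5.97 − (599·5.89 + 161·2.53 + 491·5.88).
= 10572.87 − 6822.52 = 3750.35.
x̄_3 = 3750.35 / 520 = 7.2122... → 7.21.

7.21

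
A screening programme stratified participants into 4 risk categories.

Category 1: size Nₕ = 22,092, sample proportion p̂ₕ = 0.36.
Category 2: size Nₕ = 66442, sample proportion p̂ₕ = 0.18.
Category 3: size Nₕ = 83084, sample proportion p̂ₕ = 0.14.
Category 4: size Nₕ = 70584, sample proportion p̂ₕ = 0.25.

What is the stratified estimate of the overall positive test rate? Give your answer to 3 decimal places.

Wₕ = Nₕ/N with N = 242202: 0.0912, 0.2743, 0.3430, 0.2914.
p̂_st = 0.0912·0.36 + 0.2743·0.18 + 0.3430·0.14 + 0.2914·0.25 ≈ 0.20310... → 0.203.

0.203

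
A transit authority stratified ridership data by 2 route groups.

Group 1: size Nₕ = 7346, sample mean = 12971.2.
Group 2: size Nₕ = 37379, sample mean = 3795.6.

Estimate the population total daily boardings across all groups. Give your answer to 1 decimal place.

1: 7346·12971.2 = 95286435.2
2: 37379·3795.6 = 141875732.4
τ̂ = Σ Nₕx̄ₕ = 237162167.6.

237162167.6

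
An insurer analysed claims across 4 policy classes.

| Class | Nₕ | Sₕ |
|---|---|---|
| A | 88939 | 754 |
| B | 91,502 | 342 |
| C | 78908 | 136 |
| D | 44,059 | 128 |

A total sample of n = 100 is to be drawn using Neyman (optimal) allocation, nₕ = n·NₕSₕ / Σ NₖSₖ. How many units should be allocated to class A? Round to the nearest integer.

Σ NₕSₕ = 88939·754 + 91502·342 + 78908·136 + 44059·128 = 114724730.
Share for A: 67060006/114724730 = 0.58453.
n_A = 100 × 0.58453 = 58.453... → 58.

58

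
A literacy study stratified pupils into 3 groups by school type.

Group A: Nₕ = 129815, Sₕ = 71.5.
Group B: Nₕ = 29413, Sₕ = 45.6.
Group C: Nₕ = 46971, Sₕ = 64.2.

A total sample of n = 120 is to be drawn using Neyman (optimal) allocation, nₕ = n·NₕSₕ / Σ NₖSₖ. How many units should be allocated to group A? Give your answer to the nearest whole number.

Σ NₕSₕ = 129815·71.5 + 29413·45.6 + 46971·64.2 = 13638543.5.
Share for A: 9281772.5/13638543.5 = 0.68055.
n_A = 120 × 0.68055 = 81.667... → 82.

82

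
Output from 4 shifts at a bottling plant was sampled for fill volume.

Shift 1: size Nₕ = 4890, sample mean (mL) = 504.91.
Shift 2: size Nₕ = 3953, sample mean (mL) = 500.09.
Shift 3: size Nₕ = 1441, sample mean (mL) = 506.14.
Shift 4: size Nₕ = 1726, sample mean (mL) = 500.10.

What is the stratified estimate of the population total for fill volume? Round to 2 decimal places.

6038386.01

Estimate total by summing Nₕ·x̄ₕ over strata.
4890·504.91 + 3953·500.09 + 1441·506.14 + 1726·500.10 = 2469009.9 + 1976855.77 + 729347.74 + 863172.6 = 6038386.01.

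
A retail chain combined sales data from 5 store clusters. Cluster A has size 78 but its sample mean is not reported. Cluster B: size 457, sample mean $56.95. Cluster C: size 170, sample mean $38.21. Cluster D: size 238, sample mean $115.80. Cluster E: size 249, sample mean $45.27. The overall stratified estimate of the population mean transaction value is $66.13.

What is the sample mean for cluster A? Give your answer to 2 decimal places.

N = 78 + 457 + 170 + 238 + 249 = 1192.
Overall total = μ·N = 66.13·1192 = 78826.96.
Subtract the known strata: 457·56.95 + 170·38.21 + 238·115.80 + 249·45.27 = 71354.48.
Remaining total for cluster A: 78826.96 − 71354.48 = 7472.48.
Divide by its size: 7472.48 / 78 = 95.8010... → 95.80.

95.80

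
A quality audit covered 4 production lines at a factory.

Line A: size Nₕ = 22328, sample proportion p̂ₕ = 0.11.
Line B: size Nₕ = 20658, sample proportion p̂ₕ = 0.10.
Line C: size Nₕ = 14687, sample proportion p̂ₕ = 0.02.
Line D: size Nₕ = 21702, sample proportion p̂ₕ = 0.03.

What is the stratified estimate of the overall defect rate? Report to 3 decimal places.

N = 22328 + 20658 + 14687 + 21702 = 79375.
Overall proportion = Σ (Nₕ/N)·p̂ₕ.
Σ Nₕp̂ₕ = 2456.08 + 2065.8 + 293.74 + 651.06 = 5466.68.
5466.68 / 79375 = 0.06887... → 0.069.

0.069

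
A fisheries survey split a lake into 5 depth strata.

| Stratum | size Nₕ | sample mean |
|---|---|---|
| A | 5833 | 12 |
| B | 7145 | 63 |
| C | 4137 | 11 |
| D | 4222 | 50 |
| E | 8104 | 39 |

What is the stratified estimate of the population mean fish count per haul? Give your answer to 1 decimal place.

N = 5833 + 7145 + 4137 + 4222 + 8104 = 29441.
The stratified mean weights each stratum mean by its population share Nₕ/N.
Σ Nₕx̄ₕ = 5833·12 + 7145·63 + 4137·11 + 4222·50 + 8104·39 = 69996 + 450135 + 45507 + 211100 + 316056 = 1092794.
Divide by N: 1092794 / 29441 = 37.118... → 37.1.

37.1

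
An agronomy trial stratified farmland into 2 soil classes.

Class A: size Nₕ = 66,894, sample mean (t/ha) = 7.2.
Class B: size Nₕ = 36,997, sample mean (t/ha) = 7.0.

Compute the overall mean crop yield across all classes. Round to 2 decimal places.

7.13

x̄_st = (Σ Nₕx̄ₕ) / (Σ Nₕ) = (66894·7.2 + 36997·7.0) / 103891
= 740615.8 / 103891 = 7.1288... → 7.13.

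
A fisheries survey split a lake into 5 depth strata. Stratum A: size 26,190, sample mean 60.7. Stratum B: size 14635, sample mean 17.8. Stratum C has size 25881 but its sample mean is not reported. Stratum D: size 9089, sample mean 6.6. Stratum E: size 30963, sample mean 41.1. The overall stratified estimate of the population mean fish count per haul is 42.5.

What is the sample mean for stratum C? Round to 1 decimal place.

Σ Nₕx̄ₕ = N·μ, so 25881·x̄_C = 106758·42.5 − (26190·60.7 + 14635·17.8 + 9089·6.6 + 30963·41.1).
= 4537215 − 3182802.7 = 1354412.3.
x̄_C = 1354412.3 / 25881 = 52.332... → 52.3.

52.3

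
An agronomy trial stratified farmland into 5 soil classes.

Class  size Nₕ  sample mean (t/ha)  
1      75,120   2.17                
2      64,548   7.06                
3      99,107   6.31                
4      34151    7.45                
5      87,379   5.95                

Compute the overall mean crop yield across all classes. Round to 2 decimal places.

5.60

N = 360305; weights Wₕ = Nₕ/N = (0.2085, 0.1791, 0.2751, 0.0948, 0.2425).
x̄_st = Σ Wₕ·x̄ₕ = 0.2085·2.17 + 0.1791·7.06 + 0.2751·6.31 + 0.0948·7.45 + 0.2425·5.95 ≈ 5.6020...
→ 5.60.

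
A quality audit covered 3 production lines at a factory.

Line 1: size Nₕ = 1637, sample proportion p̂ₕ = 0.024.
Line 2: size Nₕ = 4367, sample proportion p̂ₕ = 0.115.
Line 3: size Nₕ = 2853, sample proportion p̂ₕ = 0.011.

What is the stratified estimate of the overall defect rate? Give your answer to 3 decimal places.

0.065

Wₕ = Nₕ/N with N = 8857: 0.1848, 0.4931, 0.3221.
p̂_st = 0.1848·0.024 + 0.4931·0.115 + 0.3221·0.011 ≈ 0.06468... → 0.065.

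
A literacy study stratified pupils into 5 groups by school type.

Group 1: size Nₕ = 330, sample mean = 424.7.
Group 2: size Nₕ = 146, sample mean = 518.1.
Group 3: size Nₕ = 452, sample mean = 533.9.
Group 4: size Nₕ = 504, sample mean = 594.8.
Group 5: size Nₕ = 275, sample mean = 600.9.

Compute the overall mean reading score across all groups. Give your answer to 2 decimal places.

x̄_st = (Σ Nₕx̄ₕ) / (Σ Nₕ) = (330·424.7 + 146·518.1 + 452·533.9 + 504·594.8 + 275·600.9) / 1707
= 922143.1 / 1707 = 540.2127... → 540.21.

540.21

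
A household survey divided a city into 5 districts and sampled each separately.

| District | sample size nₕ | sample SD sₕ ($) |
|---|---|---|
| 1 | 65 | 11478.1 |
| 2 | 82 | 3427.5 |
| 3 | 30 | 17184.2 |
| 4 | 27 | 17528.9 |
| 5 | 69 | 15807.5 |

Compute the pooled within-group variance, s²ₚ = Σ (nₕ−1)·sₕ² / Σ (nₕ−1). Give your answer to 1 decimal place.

160176969.6

Degrees of freedom: 64 + 81 + 29 + 26 + 68 = 268.
Σ(nₕ−1)sₕ² = 64·131746779.61 + 81·11747756.25 + 29·295296729.64 + 26·307262335.21 + 68·249877056.25 = 42927427851.31.
s²ₚ = 42927427851.31 / 268 = 160176969.594... → 160176969.6.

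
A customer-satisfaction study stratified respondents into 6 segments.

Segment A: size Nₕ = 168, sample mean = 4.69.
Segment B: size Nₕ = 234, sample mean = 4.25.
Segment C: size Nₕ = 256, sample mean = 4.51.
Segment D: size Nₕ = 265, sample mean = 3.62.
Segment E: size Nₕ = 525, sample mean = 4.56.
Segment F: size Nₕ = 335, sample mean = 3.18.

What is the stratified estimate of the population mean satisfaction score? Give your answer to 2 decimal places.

4.13

N = 1783; weights Wₕ = Nₕ/N = (0.0942, 0.1312, 0.1436, 0.1486, 0.2944, 0.1879).
x̄_st = Σ Wₕ·x̄ₕ = 0.0942·4.69 + 0.1312·4.25 + 0.1436·4.51 + 0.1486·3.62 + 0.2944·4.56 + 0.1879·3.18 ≈ 4.1254...
→ 4.13.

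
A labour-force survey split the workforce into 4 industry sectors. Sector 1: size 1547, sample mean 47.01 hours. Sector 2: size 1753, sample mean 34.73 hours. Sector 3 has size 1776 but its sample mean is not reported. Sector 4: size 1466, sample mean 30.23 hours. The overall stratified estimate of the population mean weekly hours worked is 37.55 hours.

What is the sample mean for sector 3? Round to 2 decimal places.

N = 1547 + 1753 + 1776 + 1466 = 6542.
Overall total = μ·N = 37.55·6542 = 245652.1.
Subtract the known strata: 1547·47.01 + 1753·34.73 + 1466·30.23 = 177923.34.
Remaining total for sector 3: 245652.1 − 177923.34 = 67728.76.
Divide by its size: 67728.76 / 1776 = 38.1356... → 38.14.

38.14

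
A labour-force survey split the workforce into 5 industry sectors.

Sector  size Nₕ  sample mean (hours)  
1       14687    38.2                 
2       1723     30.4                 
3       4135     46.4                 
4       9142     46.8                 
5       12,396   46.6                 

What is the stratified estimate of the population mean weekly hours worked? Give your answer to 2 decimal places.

43.03

x̄_st = (Σ Nₕx̄ₕ) / (Σ Nₕ) = (14687·38.2 + 1723·30.4 + 4135·46.4 + 9142·46.8 + 12396·46.6) / 42083
= 1810785.8 / 42083 = 43.0289... → 43.03.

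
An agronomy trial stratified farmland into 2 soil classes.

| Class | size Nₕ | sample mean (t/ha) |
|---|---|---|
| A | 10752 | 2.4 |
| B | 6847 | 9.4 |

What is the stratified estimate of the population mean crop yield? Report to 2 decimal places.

N = 10752 + 6847 = 17599.
Weight each subgroup mean by Nₕ/N and sum.
Σ Nₕx̄ₕ = 10752·2.4 + 6847·9.4 = 25804.8 + 64361.8 = 90166.6.
Divide by N: 90166.6 / 17599 = 5.1234... → 5.12.

5.12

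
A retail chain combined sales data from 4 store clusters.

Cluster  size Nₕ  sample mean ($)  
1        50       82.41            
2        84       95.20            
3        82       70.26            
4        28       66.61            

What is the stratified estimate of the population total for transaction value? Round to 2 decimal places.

Estimate total by summing Nₕ·x̄ₕ over strata.
50·82.41 + 84·95.20 + 82·70.26 + 28·66.61 = 4120.5 + 7996.8 + 5761.32 + 1865.08 = 19743.70.

19743.70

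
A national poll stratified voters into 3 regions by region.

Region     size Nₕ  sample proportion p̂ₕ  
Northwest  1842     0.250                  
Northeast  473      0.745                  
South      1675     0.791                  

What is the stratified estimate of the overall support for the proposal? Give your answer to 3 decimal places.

N = 1842 + 473 + 1675 = 3990.
Overall proportion = Σ (Nₕ/N)·p̂ₕ.
Σ Nₕp̂ₕ = 460.5 + 352.385 + 1324.925 = 2137.81.
2137.81 / 3990 = 0.53579... → 0.536.

0.536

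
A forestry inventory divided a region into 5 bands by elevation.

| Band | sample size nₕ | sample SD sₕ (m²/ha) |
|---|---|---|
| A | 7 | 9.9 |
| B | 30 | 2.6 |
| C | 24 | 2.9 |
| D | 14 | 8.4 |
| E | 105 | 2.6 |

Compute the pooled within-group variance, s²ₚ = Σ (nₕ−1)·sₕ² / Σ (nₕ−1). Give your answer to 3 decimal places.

A: (7−1)·9.9² = 6·98.01 = 588.06
B: (30−1)·2.6² = 29·6.76 = 196.04
C: (24−1)·2.9² = 23·8.41 = 193.43
D: (14−1)·8.4² = 13·70.56 = 917.28
E: (105−1)·2.6² = 104·6.76 = 703.04
Numerator = 2597.85; denominator = Σ(nₕ−1) = 175.
s²ₚ = 2597.85/175 = 14.84486... → 14.845.

14.845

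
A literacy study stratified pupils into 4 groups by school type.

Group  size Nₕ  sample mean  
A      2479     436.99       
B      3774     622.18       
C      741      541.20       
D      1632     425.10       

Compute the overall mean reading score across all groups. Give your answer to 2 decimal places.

524.72

N = 2479 + 3774 + 741 + 1632 = 8626.
Overall mean = Σ (Nₕ/N)·x̄ₕ — weight by population share, not a simple average.
Σ Nₕx̄ₕ = 2479·436.99 + 3774·622.18 + 741·541.20 + 1632·425.10 = 1083298.21 + 2348107.32 + 401029.2 + 693763.2 = 4526197.93.
Divide by N: 4526197.93 / 8626 = 524.7157... → 524.72.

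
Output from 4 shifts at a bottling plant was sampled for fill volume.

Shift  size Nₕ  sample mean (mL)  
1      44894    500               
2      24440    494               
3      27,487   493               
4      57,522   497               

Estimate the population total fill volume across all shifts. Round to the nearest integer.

76659885

1: 44894·500 = 22447000
2: 24440·494 = 12073360
3: 27487·493 = 13551091
4: 57522·497 = 28588434
τ̂ = Σ Nₕx̄ₕ = 76659885.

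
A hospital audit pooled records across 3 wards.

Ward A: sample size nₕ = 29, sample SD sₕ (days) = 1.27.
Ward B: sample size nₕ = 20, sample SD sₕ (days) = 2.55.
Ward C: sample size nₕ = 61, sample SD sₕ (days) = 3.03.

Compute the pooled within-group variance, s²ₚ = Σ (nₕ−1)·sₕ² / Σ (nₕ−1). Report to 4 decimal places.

6.7249

Degrees of freedom: 28 + 19 + 60 = 107.
Σ(nₕ−1)sₕ² = 28·1.6129 + 19·6.5025 + 60·9.1809 = 719.5627.
s²ₚ = 719.5627 / 107 = 6.724885... → 6.7249.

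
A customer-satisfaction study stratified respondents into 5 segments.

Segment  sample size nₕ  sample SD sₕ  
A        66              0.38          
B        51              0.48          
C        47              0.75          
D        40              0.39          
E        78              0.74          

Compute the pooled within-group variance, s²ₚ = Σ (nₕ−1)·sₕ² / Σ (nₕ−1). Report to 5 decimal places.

Degrees of freedom: 65 + 50 + 46 + 39 + 77 = 277.
Σ(nₕ−1)sₕ² = 65·0.1444 + 50·0.2304 + 46·0.5625 + 39·0.1521 + 77·0.5476 = 94.8781.
s²ₚ = 94.8781 / 277 = 0.3425202... → 0.34252.

0.34252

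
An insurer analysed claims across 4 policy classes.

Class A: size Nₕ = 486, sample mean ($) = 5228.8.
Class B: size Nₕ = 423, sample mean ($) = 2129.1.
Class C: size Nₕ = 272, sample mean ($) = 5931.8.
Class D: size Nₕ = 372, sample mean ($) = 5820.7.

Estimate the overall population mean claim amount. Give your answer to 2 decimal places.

N = 486 + 423 + 272 + 372 = 1553.
Weight each subgroup mean by Nₕ/N and sum.
Σ Nₕx̄ₕ = 486·5228.8 + 423·2129.1 + 272·5931.8 + 372·5820.7 = 2541196.8 + 900609.3 + 1613449.6 + 2165300.4 = 7220556.1.
Divide by N: 7220556.1 / 1553 = 4649.4244... → 4649.42.

4649.42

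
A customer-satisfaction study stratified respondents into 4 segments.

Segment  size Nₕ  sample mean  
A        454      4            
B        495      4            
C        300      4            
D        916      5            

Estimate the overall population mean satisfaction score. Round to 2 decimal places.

4.42

x̄_st = (Σ Nₕx̄ₕ) / (Σ Nₕ) = (454·4 + 495·4 + 300·4 + 916·5) / 2165
= 9576 / 2165 = 4.4231... → 4.42.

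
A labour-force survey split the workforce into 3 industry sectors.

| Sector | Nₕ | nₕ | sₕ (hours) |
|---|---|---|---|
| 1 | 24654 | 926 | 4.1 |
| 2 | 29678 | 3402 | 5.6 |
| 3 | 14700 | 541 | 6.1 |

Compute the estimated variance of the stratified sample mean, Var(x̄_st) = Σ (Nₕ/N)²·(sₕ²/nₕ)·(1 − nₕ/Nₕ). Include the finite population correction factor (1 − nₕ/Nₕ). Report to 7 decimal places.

N = 69032. Term for each stratum: Wₕ²sₕ²/nₕ·(1−nₕ/Nₕ).
Var(x̄_st) = 0.0022284574 + 0.0015084632 + 0.0030040794 = 0.0067410000 → 0.0067410.

0.0067410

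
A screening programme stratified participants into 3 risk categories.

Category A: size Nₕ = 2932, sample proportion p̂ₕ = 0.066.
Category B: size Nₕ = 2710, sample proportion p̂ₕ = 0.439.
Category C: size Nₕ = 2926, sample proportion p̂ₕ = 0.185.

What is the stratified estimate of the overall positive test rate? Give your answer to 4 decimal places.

0.2246

N = 2932 + 2710 + 2926 = 8568.
Overall proportion = Σ (Nₕ/N)·p̂ₕ.
Σ Nₕp̂ₕ = 193.512 + 1189.69 + 541.31 = 1924.512.
1924.512 / 8568 = 0.224616... → 0.2246.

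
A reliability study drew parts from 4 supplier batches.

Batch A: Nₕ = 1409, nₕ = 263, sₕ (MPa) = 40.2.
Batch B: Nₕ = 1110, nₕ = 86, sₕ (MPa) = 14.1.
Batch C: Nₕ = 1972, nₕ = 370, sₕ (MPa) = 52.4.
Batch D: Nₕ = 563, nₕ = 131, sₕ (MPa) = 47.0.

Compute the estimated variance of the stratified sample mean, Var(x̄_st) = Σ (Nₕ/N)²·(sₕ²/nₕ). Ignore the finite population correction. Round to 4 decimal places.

1.9282

N = 5054. Term for each stratum: Wₕ²sₕ²/nₕ.
Var(x̄_st) = 0.4775819 + 0.1115104 + 1.1298068 + 0.2092525 = 1.9281516 → 1.9282.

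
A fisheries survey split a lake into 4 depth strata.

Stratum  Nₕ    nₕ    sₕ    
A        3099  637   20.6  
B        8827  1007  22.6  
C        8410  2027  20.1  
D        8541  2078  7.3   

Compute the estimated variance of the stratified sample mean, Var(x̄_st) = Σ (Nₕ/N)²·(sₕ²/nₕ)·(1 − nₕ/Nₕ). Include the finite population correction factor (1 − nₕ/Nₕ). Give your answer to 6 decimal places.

0.062610

N = 28877; Wₕ = Nₕ/N.
stratum A: (3099/28877)²·20.6²/637·(1 − 637/3099) = 0.006095376
stratum B: (8827/28877)²·22.6²/1007·(1 − 1007/8827) = 0.041985869
stratum C: (8410/28877)²·20.1²/2027·(1 − 2027/8410) = 0.012830839
stratum D: (8541/28877)²·7.3²/2078·(1 − 2078/8541) = 0.001697614
Sum = 0.062609697 → 0.062610.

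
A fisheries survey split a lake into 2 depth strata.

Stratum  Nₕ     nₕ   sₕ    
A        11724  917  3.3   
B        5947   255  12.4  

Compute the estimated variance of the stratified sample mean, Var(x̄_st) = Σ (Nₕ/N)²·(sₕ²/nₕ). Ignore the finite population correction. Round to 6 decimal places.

0.073521

N = 17671; Wₕ = Nₕ/N.
stratum A: (11724/17671)²·3.3²/917 = 0.005227426
stratum B: (5947/17671)²·12.4²/255 = 0.068293098
Sum = 0.073520524 → 0.073521.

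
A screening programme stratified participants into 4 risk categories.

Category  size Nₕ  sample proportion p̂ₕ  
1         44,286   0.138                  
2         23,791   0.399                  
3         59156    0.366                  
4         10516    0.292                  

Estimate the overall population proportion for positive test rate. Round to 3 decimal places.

N = 44286 + 23791 + 59156 + 10516 = 137749.
Overall proportion = Σ (Nₕ/N)·p̂ₕ.
Σ Nₕp̂ₕ = 6111.468 + 9492.609 + 21651.096 + 3070.672 = 40325.845.
40325.845 / 137749 = 0.29275... → 0.293.

0.293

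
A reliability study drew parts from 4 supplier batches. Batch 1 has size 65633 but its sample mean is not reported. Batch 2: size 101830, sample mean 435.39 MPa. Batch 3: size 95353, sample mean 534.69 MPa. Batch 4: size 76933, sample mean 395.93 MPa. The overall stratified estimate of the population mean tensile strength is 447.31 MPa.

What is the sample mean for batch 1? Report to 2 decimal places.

399.08

Σ Nₕx̄ₕ = N·μ, so 65633·x̄_1 = 339749·447.31 − (101830·435.39 + 95353·534.69 + 76933·395.93).
= 151973125.19 − 125780141.96 = 26192983.23.
x̄_1 = 26192983.23 / 65633 = 399.0825... → 399.08.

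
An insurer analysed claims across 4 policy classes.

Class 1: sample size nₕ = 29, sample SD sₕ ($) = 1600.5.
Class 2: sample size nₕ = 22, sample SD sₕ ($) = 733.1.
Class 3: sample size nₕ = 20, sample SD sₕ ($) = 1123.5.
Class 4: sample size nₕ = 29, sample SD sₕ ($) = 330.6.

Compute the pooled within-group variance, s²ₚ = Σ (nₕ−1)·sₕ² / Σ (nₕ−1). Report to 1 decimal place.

1: (29−1)·1600.5² = 28·2561600.25 = 71724807
2: (22−1)·733.1² = 21·537435.61 = 11286147.81
3: (20−1)·1123.5² = 19·1262252.25 = 23982792.75
4: (29−1)·330.6² = 28·109296.36 = 3060298.08
Numerator = 110054045.64; denominator = Σ(nₕ−1) = 96.
s²ₚ = 110054045.64/96 = 1146396.309... → 1146396.3.

1146396.3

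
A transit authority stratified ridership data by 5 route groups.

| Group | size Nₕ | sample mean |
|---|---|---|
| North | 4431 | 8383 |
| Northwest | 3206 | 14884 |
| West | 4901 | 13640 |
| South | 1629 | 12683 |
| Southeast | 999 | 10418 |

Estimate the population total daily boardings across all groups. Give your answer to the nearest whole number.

182781006

Estimate total by summing Nₕ·x̄ₕ over strata.
4431·8383 + 3206·14884 + 4901·13640 + 1629·12683 + 999·10418 = 37145073 + 47718104 + 66849640 + 20660607 + 10407582 = 182781006.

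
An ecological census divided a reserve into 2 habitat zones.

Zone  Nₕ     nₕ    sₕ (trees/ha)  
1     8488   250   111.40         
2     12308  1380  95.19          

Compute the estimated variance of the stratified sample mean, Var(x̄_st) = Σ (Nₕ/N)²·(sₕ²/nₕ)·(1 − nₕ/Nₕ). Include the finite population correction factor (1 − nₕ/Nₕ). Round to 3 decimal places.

10.068

N = 20796. Term for each stratum: Wₕ²sₕ²/nₕ·(1−nₕ/Nₕ).
Var(x̄_st) = 8.025977 + 2.042077 = 10.068054 → 10.068.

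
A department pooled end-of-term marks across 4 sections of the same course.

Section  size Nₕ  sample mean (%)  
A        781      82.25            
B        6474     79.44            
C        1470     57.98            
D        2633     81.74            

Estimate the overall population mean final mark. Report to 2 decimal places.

N = 11358; weights Wₕ = Nₕ/N = (0.0688, 0.5700, 0.1294, 0.2318).
x̄_st = Σ Wₕ·x̄ₕ = 0.0688·82.25 + 0.5700·79.44 + 0.1294·57.98 + 0.2318·81.74 ≈ 77.3890...
→ 77.39.

77.39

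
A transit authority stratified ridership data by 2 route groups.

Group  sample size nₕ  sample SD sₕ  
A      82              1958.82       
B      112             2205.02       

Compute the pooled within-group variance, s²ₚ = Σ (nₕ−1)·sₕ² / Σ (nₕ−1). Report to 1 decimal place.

4429633.4

A: (82−1)·1958.82² = 81·3836975.7924 = 310795039.1844
B: (112−1)·2205.02² = 111·4862113.2004 = 539694565.2444
Numerator = 850489604.4288; denominator = Σ(nₕ−1) = 192.
s²ₚ = 850489604.4288/192 = 4429633.356... → 4429633.4.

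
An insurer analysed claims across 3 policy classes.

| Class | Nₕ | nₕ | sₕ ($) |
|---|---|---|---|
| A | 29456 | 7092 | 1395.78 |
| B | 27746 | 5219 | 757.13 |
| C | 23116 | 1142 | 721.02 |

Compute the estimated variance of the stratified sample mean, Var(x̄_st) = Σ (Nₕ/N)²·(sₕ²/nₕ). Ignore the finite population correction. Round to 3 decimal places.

87.763

N = 80318. Term for each stratum: Wₕ²sₕ²/nₕ.
Var(x̄_st) = 36.947664 + 13.107764 + 37.707533 = 87.762961 → 87.763.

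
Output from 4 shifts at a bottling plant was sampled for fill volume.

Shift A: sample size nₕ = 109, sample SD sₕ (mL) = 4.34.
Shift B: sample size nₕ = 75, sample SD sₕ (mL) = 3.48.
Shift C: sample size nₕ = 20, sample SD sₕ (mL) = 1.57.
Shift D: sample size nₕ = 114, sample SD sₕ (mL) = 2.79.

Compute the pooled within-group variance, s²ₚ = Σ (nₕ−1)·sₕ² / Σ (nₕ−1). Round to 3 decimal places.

Degrees of freedom: 108 + 74 + 19 + 113 = 314.
Σ(nₕ−1)sₕ² = 108·18.8356 + 74·12.1104 + 19·2.4649 + 113·7.7841 = 3856.8508.
s²ₚ = 3856.8508 / 314 = 12.28296... → 12.283.

12.283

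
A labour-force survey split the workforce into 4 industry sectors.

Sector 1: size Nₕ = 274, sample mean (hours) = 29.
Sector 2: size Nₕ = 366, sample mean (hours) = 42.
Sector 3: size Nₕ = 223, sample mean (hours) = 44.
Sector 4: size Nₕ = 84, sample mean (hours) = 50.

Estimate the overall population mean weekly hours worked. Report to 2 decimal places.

x̄_st = (Σ Nₕx̄ₕ) / (Σ Nₕ) = (274·29 + 366·42 + 223·44 + 84·50) / 947
= 37330 / 947 = 39.4192... → 39.42.

39.42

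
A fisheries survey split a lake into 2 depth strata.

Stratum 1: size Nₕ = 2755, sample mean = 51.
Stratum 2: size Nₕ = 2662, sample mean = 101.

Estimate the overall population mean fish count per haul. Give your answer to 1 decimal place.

75.6

x̄_st = (Σ Nₕx̄ₕ) / (Σ Nₕ) = (2755·51 + 2662·101) / 5417
= 409367 / 5417 = 75.571... → 75.6.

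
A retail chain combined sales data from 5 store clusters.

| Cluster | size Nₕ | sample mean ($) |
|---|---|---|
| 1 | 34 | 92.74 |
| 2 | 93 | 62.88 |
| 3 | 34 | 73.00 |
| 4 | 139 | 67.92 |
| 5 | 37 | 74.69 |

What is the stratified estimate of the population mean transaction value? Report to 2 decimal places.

x̄_st = (Σ Nₕx̄ₕ) / (Σ Nₕ) = (34·92.74 + 93·62.88 + 34·73.00 + 139·67.92 + 37·74.69) / 337
= 23687.41 / 337 = 70.2891... → 70.29.

70.29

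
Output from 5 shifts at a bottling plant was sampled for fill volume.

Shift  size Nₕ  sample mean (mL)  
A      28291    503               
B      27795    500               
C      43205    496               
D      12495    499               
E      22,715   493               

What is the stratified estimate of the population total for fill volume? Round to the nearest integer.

66991053

Population total = Σ Nₕ·x̄ₕ (each stratum's size times its mean).
28291·503 + 27795·500 + 43205·496 + 12495·499 + 22715·493 = 14230373 + 13897500 + 21429680 + 6235005 + 11198495 = 66991053.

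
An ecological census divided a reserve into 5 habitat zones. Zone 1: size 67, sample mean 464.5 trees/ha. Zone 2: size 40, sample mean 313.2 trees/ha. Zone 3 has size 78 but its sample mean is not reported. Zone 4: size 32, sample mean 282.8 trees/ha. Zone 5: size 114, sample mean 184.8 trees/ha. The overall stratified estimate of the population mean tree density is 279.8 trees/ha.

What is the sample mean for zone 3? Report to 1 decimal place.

N = 67 + 40 + 78 + 32 + 114 = 331.
Overall total = μ·N = 279.8·331 = 92613.8.
Subtract the known strata: 67·464.5 + 40·313.2 + 32·282.8 + 114·184.8 = 73766.3.
Remaining total for zone 3: 92613.8 − 73766.3 = 18847.5.
Divide by its size: 18847.5 / 78 = 241.635... → 241.6.

241.6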